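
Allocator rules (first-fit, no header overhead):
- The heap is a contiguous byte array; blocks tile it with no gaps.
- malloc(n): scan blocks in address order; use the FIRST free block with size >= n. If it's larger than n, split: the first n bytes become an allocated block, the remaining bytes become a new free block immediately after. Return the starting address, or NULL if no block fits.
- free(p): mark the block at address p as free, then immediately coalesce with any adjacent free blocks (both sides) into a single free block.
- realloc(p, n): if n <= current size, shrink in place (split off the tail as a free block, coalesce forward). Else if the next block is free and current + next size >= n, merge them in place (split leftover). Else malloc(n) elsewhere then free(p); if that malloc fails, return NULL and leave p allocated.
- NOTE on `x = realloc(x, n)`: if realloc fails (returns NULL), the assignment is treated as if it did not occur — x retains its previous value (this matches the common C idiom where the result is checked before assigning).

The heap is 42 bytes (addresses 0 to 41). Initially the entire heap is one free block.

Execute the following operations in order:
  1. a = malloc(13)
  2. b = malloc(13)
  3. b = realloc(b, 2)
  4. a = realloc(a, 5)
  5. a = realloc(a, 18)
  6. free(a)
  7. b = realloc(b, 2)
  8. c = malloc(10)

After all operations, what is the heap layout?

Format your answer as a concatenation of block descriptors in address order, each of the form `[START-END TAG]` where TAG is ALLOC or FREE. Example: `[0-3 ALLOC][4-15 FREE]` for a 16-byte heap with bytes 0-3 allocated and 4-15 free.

Answer: [0-9 ALLOC][10-12 FREE][13-14 ALLOC][15-41 FREE]

Derivation:
Op 1: a = malloc(13) -> a = 0; heap: [0-12 ALLOC][13-41 FREE]
Op 2: b = malloc(13) -> b = 13; heap: [0-12 ALLOC][13-25 ALLOC][26-41 FREE]
Op 3: b = realloc(b, 2) -> b = 13; heap: [0-12 ALLOC][13-14 ALLOC][15-41 FREE]
Op 4: a = realloc(a, 5) -> a = 0; heap: [0-4 ALLOC][5-12 FREE][13-14 ALLOC][15-41 FREE]
Op 5: a = realloc(a, 18) -> a = 15; heap: [0-12 FREE][13-14 ALLOC][15-32 ALLOC][33-41 FREE]
Op 6: free(a) -> (freed a); heap: [0-12 FREE][13-14 ALLOC][15-41 FREE]
Op 7: b = realloc(b, 2) -> b = 13; heap: [0-12 FREE][13-14 ALLOC][15-41 FREE]
Op 8: c = malloc(10) -> c = 0; heap: [0-9 ALLOC][10-12 FREE][13-14 ALLOC][15-41 FREE]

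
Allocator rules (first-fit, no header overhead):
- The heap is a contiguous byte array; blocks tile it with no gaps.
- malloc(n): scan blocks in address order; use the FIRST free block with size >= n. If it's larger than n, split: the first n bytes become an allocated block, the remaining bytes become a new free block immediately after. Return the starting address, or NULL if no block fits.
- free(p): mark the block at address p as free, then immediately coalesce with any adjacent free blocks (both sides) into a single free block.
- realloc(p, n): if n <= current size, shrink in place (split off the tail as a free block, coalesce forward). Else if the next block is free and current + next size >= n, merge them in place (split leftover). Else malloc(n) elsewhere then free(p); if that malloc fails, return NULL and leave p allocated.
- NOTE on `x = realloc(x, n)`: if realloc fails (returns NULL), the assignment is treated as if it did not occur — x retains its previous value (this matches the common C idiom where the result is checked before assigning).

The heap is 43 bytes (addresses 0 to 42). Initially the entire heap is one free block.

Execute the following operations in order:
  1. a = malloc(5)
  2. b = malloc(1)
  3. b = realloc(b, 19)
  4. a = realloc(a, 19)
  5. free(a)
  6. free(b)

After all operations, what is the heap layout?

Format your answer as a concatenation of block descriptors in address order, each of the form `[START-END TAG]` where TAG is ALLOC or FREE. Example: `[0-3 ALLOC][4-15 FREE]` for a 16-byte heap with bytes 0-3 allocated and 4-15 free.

Answer: [0-42 FREE]

Derivation:
Op 1: a = malloc(5) -> a = 0; heap: [0-4 ALLOC][5-42 FREE]
Op 2: b = malloc(1) -> b = 5; heap: [0-4 ALLOC][5-5 ALLOC][6-42 FREE]
Op 3: b = realloc(b, 19) -> b = 5; heap: [0-4 ALLOC][5-23 ALLOC][24-42 FREE]
Op 4: a = realloc(a, 19) -> a = 24; heap: [0-4 FREE][5-23 ALLOC][24-42 ALLOC]
Op 5: free(a) -> (freed a); heap: [0-4 FREE][5-23 ALLOC][24-42 FREE]
Op 6: free(b) -> (freed b); heap: [0-42 FREE]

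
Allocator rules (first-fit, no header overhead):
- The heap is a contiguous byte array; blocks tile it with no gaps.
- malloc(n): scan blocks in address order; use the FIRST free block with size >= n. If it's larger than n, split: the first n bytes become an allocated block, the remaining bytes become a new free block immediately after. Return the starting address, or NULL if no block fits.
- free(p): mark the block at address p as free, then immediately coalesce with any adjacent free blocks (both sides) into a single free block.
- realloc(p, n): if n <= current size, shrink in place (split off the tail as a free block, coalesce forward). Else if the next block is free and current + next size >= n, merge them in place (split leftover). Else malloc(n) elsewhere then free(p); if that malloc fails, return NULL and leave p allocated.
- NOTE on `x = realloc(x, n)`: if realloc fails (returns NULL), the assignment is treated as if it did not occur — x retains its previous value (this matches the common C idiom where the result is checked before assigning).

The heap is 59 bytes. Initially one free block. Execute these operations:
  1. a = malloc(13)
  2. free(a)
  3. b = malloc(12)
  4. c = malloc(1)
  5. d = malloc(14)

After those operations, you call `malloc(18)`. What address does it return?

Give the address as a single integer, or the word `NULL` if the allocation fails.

Op 1: a = malloc(13) -> a = 0; heap: [0-12 ALLOC][13-58 FREE]
Op 2: free(a) -> (freed a); heap: [0-58 FREE]
Op 3: b = malloc(12) -> b = 0; heap: [0-11 ALLOC][12-58 FREE]
Op 4: c = malloc(1) -> c = 12; heap: [0-11 ALLOC][12-12 ALLOC][13-58 FREE]
Op 5: d = malloc(14) -> d = 13; heap: [0-11 ALLOC][12-12 ALLOC][13-26 ALLOC][27-58 FREE]
malloc(18): first-fit scan over [0-11 ALLOC][12-12 ALLOC][13-26 ALLOC][27-58 FREE] -> 27

Answer: 27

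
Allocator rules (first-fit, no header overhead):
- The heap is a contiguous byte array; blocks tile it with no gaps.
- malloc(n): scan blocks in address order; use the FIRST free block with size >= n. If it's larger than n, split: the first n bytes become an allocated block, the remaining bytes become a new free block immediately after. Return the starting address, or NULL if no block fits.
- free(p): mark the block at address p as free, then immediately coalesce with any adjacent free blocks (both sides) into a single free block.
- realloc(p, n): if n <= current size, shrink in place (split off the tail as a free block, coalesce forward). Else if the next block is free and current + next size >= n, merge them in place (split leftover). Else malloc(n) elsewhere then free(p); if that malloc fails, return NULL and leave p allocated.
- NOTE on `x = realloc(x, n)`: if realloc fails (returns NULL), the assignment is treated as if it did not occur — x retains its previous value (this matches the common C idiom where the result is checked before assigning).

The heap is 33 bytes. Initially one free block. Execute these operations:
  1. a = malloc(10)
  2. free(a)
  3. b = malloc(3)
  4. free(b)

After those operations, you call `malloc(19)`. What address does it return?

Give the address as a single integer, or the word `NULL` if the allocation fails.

Answer: 0

Derivation:
Op 1: a = malloc(10) -> a = 0; heap: [0-9 ALLOC][10-32 FREE]
Op 2: free(a) -> (freed a); heap: [0-32 FREE]
Op 3: b = malloc(3) -> b = 0; heap: [0-2 ALLOC][3-32 FREE]
Op 4: free(b) -> (freed b); heap: [0-32 FREE]
malloc(19): first-fit scan over [0-32 FREE] -> 0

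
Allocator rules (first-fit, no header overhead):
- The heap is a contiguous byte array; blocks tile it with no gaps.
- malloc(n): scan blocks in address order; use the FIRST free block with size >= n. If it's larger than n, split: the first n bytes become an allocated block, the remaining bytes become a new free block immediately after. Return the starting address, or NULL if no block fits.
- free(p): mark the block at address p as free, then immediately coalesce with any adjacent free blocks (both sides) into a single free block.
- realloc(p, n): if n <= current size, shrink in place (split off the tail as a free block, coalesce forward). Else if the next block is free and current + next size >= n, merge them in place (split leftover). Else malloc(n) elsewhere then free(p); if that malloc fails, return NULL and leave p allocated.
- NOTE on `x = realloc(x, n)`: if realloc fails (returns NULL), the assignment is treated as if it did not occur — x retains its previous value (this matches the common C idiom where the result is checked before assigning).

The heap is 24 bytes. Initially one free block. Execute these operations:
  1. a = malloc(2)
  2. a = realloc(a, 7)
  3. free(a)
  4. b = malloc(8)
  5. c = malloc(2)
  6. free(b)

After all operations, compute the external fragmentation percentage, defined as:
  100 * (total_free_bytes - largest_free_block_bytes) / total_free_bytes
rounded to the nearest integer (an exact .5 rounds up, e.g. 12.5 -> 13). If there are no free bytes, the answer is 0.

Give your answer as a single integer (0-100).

Op 1: a = malloc(2) -> a = 0; heap: [0-1 ALLOC][2-23 FREE]
Op 2: a = realloc(a, 7) -> a = 0; heap: [0-6 ALLOC][7-23 FREE]
Op 3: free(a) -> (freed a); heap: [0-23 FREE]
Op 4: b = malloc(8) -> b = 0; heap: [0-7 ALLOC][8-23 FREE]
Op 5: c = malloc(2) -> c = 8; heap: [0-7 ALLOC][8-9 ALLOC][10-23 FREE]
Op 6: free(b) -> (freed b); heap: [0-7 FREE][8-9 ALLOC][10-23 FREE]
Free blocks: [8 14] total_free=22 largest=14 -> 100*(22-14)/22 = 800/22 ≈ 36.364 -> rounds to 36

Answer: 36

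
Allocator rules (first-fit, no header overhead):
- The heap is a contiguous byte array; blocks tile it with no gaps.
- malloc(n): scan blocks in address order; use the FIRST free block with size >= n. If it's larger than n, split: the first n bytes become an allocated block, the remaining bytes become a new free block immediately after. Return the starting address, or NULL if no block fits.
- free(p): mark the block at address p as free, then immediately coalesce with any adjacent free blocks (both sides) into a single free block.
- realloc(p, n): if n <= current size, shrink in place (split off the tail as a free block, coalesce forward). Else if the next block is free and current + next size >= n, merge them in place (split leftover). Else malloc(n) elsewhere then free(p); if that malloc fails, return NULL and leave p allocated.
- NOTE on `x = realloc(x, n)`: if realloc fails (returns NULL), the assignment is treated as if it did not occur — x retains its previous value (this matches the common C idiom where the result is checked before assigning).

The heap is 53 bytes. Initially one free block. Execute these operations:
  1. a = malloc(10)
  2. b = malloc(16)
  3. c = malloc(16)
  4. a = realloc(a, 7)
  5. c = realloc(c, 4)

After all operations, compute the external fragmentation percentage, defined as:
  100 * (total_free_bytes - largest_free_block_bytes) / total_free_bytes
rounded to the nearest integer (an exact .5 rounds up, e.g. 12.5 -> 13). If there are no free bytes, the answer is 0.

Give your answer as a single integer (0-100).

Answer: 12

Derivation:
Op 1: a = malloc(10) -> a = 0; heap: [0-9 ALLOC][10-52 FREE]
Op 2: b = malloc(16) -> b = 10; heap: [0-9 ALLOC][10-25 ALLOC][26-52 FREE]
Op 3: c = malloc(16) -> c = 26; heap: [0-9 ALLOC][10-25 ALLOC][26-41 ALLOC][42-52 FREE]
Op 4: a = realloc(a, 7) -> a = 0; heap: [0-6 ALLOC][7-9 FREE][10-25 ALLOC][26-41 ALLOC][42-52 FREE]
Op 5: c = realloc(c, 4) -> c = 26; heap: [0-6 ALLOC][7-9 FREE][10-25 ALLOC][26-29 ALLOC][30-52 FREE]
Free blocks: [3 23] total_free=26 largest=23 -> 100*(26-23)/26 = 300/26 ≈ 11.538 -> rounds to 12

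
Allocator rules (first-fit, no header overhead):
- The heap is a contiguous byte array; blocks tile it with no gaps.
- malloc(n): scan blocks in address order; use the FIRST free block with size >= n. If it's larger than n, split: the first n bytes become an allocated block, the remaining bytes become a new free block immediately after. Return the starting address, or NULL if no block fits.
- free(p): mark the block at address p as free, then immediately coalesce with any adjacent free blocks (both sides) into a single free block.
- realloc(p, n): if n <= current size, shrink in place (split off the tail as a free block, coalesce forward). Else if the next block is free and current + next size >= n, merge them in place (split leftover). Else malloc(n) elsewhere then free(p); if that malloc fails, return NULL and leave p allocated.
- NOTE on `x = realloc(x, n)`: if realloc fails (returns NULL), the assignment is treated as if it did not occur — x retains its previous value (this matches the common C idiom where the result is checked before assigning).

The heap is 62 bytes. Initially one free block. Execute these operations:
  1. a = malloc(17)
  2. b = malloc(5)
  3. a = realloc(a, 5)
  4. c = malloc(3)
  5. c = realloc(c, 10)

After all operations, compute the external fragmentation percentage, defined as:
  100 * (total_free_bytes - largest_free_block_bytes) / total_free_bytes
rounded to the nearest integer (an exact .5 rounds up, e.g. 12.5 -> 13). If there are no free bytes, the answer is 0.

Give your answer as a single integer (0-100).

Op 1: a = malloc(17) -> a = 0; heap: [0-16 ALLOC][17-61 FREE]
Op 2: b = malloc(5) -> b = 17; heap: [0-16 ALLOC][17-21 ALLOC][22-61 FREE]
Op 3: a = realloc(a, 5) -> a = 0; heap: [0-4 ALLOC][5-16 FREE][17-21 ALLOC][22-61 FREE]
Op 4: c = malloc(3) -> c = 5; heap: [0-4 ALLOC][5-7 ALLOC][8-16 FREE][17-21 ALLOC][22-61 FREE]
Op 5: c = realloc(c, 10) -> c = 5; heap: [0-4 ALLOC][5-14 ALLOC][15-16 FREE][17-21 ALLOC][22-61 FREE]
Free blocks: [2 40] total_free=42 largest=40 -> 100*(42-40)/42 = 200/42 ≈ 4.762 -> rounds to 5

Answer: 5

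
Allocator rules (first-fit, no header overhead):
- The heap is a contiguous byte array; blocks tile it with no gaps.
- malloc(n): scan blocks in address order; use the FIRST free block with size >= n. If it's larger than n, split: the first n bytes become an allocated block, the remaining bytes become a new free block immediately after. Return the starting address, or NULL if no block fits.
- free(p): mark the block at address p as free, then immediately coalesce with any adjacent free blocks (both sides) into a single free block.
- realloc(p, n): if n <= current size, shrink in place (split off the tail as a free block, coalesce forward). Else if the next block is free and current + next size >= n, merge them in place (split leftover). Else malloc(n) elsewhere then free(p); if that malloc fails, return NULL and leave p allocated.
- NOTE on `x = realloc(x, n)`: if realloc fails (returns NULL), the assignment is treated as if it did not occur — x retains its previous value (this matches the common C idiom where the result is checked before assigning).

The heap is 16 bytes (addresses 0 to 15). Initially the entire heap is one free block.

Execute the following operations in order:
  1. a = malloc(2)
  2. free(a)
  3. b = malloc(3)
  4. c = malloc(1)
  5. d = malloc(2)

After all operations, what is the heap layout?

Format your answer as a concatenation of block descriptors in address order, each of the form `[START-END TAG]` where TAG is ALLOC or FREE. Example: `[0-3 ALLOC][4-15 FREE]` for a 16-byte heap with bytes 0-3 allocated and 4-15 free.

Answer: [0-2 ALLOC][3-3 ALLOC][4-5 ALLOC][6-15 FREE]

Derivation:
Op 1: a = malloc(2) -> a = 0; heap: [0-1 ALLOC][2-15 FREE]
Op 2: free(a) -> (freed a); heap: [0-15 FREE]
Op 3: b = malloc(3) -> b = 0; heap: [0-2 ALLOC][3-15 FREE]
Op 4: c = malloc(1) -> c = 3; heap: [0-2 ALLOC][3-3 ALLOC][4-15 FREE]
Op 5: d = malloc(2) -> d = 4; heap: [0-2 ALLOC][3-3 ALLOC][4-5 ALLOC][6-15 FREE]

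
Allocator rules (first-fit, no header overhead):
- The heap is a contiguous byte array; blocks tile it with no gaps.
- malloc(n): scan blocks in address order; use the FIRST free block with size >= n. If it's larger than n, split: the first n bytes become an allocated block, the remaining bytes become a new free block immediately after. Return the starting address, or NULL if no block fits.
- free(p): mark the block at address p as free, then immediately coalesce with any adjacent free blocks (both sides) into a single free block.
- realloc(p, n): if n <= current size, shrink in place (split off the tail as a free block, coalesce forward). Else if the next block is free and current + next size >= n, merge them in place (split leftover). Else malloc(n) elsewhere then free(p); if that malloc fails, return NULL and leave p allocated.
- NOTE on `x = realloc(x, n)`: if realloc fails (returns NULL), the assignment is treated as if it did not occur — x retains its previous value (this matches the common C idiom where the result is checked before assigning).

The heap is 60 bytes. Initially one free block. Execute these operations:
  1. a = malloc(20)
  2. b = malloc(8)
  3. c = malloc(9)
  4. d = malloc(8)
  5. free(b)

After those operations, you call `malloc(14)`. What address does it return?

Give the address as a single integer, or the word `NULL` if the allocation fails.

Op 1: a = malloc(20) -> a = 0; heap: [0-19 ALLOC][20-59 FREE]
Op 2: b = malloc(8) -> b = 20; heap: [0-19 ALLOC][20-27 ALLOC][28-59 FREE]
Op 3: c = malloc(9) -> c = 28; heap: [0-19 ALLOC][20-27 ALLOC][28-36 ALLOC][37-59 FREE]
Op 4: d = malloc(8) -> d = 37; heap: [0-19 ALLOC][20-27 ALLOC][28-36 ALLOC][37-44 ALLOC][45-59 FREE]
Op 5: free(b) -> (freed b); heap: [0-19 ALLOC][20-27 FREE][28-36 ALLOC][37-44 ALLOC][45-59 FREE]
malloc(14): first-fit scan over [0-19 ALLOC][20-27 FREE][28-36 ALLOC][37-44 ALLOC][45-59 FREE] -> 45

Answer: 45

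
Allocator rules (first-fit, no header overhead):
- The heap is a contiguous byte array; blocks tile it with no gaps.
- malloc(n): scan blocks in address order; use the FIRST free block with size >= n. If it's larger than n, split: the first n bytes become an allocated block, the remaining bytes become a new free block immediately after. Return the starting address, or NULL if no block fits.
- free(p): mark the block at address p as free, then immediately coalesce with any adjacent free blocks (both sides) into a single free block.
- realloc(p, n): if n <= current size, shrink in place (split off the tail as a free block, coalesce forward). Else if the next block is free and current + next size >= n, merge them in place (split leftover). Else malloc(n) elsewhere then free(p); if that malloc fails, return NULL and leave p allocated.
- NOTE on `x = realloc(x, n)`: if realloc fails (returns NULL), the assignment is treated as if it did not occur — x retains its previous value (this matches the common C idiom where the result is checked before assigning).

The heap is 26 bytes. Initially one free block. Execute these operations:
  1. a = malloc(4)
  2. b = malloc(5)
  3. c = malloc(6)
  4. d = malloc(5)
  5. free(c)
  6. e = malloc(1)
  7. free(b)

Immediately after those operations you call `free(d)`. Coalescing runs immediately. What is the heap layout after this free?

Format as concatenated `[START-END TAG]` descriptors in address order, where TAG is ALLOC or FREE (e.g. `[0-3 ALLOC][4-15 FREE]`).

Op 1: a = malloc(4) -> a = 0; heap: [0-3 ALLOC][4-25 FREE]
Op 2: b = malloc(5) -> b = 4; heap: [0-3 ALLOC][4-8 ALLOC][9-25 FREE]
Op 3: c = malloc(6) -> c = 9; heap: [0-3 ALLOC][4-8 ALLOC][9-14 ALLOC][15-25 FREE]
Op 4: d = malloc(5) -> d = 15; heap: [0-3 ALLOC][4-8 ALLOC][9-14 ALLOC][15-19 ALLOC][20-25 FREE]
Op 5: free(c) -> (freed c); heap: [0-3 ALLOC][4-8 ALLOC][9-14 FREE][15-19 ALLOC][20-25 FREE]
Op 6: e = malloc(1) -> e = 9; heap: [0-3 ALLOC][4-8 ALLOC][9-9 ALLOC][10-14 FREE][15-19 ALLOC][20-25 FREE]
Op 7: free(b) -> (freed b); heap: [0-3 ALLOC][4-8 FREE][9-9 ALLOC][10-14 FREE][15-19 ALLOC][20-25 FREE]
free(d): d = 15 -> block [15-19 ALLOC]; mark free, coalesce with adjacent free neighbors -> [0-3 ALLOC][4-8 FREE][9-9 ALLOC][10-25 FREE]

Answer: [0-3 ALLOC][4-8 FREE][9-9 ALLOC][10-25 FREE]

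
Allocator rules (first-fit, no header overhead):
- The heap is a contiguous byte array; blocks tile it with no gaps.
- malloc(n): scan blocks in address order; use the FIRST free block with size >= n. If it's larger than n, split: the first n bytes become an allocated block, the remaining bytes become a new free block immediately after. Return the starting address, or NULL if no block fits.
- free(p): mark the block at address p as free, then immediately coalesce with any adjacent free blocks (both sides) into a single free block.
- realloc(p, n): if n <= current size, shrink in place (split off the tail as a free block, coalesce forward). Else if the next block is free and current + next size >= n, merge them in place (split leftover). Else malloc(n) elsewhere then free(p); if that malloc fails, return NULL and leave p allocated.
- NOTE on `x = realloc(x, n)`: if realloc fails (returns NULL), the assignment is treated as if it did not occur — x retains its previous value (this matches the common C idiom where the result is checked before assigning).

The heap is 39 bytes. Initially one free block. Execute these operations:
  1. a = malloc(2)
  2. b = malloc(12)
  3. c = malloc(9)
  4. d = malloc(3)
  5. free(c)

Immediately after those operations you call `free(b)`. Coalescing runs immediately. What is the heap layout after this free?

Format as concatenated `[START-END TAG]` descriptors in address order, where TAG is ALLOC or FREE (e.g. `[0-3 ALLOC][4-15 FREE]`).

Op 1: a = malloc(2) -> a = 0; heap: [0-1 ALLOC][2-38 FREE]
Op 2: b = malloc(12) -> b = 2; heap: [0-1 ALLOC][2-13 ALLOC][14-38 FREE]
Op 3: c = malloc(9) -> c = 14; heap: [0-1 ALLOC][2-13 ALLOC][14-22 ALLOC][23-38 FREE]
Op 4: d = malloc(3) -> d = 23; heap: [0-1 ALLOC][2-13 ALLOC][14-22 ALLOC][23-25 ALLOC][26-38 FREE]
Op 5: free(c) -> (freed c); heap: [0-1 ALLOC][2-13 ALLOC][14-22 FREE][23-25 ALLOC][26-38 FREE]
free(b): b = 2 -> block [2-13 ALLOC]; mark free, coalesce with adjacent free neighbors -> [0-1 ALLOC][2-22 FREE][23-25 ALLOC][26-38 FREE]

Answer: [0-1 ALLOC][2-22 FREE][23-25 ALLOC][26-38 FREE]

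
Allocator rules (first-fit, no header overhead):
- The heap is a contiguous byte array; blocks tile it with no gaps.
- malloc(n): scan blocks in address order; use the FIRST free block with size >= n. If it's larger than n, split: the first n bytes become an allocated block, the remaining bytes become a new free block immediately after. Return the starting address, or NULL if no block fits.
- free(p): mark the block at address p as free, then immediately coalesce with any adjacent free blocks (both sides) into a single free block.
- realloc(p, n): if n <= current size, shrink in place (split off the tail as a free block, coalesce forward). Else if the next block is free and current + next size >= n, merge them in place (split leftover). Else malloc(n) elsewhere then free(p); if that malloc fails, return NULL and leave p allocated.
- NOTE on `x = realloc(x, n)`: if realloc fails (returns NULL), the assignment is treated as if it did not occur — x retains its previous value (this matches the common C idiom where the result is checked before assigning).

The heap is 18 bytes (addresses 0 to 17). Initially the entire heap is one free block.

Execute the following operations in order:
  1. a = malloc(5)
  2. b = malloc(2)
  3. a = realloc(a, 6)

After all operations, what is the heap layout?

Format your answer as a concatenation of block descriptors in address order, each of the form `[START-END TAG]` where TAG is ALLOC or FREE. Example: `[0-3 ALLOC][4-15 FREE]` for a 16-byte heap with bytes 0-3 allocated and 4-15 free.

Answer: [0-4 FREE][5-6 ALLOC][7-12 ALLOC][13-17 FREE]

Derivation:
Op 1: a = malloc(5) -> a = 0; heap: [0-4 ALLOC][5-17 FREE]
Op 2: b = malloc(2) -> b = 5; heap: [0-4 ALLOC][5-6 ALLOC][7-17 FREE]
Op 3: a = realloc(a, 6) -> a = 7; heap: [0-4 FREE][5-6 ALLOC][7-12 ALLOC][13-17 FREE]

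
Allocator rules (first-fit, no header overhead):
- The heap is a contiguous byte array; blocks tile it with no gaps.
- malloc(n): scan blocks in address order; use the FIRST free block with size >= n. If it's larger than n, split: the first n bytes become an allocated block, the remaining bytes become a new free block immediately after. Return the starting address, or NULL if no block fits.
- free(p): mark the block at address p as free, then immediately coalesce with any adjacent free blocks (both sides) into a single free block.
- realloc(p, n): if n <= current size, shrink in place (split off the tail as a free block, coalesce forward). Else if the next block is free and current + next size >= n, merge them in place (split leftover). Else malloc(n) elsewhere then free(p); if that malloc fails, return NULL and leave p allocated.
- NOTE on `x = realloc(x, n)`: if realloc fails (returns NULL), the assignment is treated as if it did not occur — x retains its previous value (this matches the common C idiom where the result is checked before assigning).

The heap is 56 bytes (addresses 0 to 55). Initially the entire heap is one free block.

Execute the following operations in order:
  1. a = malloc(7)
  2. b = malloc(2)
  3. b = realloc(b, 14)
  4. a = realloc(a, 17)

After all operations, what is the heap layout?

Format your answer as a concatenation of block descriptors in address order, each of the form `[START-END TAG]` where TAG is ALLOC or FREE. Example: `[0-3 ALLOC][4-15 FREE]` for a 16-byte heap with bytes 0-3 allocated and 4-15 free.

Answer: [0-6 FREE][7-20 ALLOC][21-37 ALLOC][38-55 FREE]

Derivation:
Op 1: a = malloc(7) -> a = 0; heap: [0-6 ALLOC][7-55 FREE]
Op 2: b = malloc(2) -> b = 7; heap: [0-6 ALLOC][7-8 ALLOC][9-55 FREE]
Op 3: b = realloc(b, 14) -> b = 7; heap: [0-6 ALLOC][7-20 ALLOC][21-55 FREE]
Op 4: a = realloc(a, 17) -> a = 21; heap: [0-6 FREE][7-20 ALLOC][21-37 ALLOC][38-55 FREE]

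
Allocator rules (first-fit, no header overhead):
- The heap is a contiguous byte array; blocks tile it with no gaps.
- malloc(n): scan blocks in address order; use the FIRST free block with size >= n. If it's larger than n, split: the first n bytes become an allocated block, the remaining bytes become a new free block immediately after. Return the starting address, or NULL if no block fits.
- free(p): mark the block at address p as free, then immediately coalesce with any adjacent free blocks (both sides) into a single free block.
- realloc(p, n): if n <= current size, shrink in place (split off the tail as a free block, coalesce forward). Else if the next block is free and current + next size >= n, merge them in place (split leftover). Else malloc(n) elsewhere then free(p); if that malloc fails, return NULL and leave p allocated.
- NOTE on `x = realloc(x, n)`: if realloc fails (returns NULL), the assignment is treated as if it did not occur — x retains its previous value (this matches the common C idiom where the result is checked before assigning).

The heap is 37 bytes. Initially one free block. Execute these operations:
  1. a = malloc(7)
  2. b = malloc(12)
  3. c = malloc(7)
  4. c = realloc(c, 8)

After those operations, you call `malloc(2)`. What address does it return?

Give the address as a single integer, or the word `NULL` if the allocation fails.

Answer: 27

Derivation:
Op 1: a = malloc(7) -> a = 0; heap: [0-6 ALLOC][7-36 FREE]
Op 2: b = malloc(12) -> b = 7; heap: [0-6 ALLOC][7-18 ALLOC][19-36 FREE]
Op 3: c = malloc(7) -> c = 19; heap: [0-6 ALLOC][7-18 ALLOC][19-25 ALLOC][26-36 FREE]
Op 4: c = realloc(c, 8) -> c = 19; heap: [0-6 ALLOC][7-18 ALLOC][19-26 ALLOC][27-36 FREE]
malloc(2): first-fit scan over [0-6 ALLOC][7-18 ALLOC][19-26 ALLOC][27-36 FREE] -> 27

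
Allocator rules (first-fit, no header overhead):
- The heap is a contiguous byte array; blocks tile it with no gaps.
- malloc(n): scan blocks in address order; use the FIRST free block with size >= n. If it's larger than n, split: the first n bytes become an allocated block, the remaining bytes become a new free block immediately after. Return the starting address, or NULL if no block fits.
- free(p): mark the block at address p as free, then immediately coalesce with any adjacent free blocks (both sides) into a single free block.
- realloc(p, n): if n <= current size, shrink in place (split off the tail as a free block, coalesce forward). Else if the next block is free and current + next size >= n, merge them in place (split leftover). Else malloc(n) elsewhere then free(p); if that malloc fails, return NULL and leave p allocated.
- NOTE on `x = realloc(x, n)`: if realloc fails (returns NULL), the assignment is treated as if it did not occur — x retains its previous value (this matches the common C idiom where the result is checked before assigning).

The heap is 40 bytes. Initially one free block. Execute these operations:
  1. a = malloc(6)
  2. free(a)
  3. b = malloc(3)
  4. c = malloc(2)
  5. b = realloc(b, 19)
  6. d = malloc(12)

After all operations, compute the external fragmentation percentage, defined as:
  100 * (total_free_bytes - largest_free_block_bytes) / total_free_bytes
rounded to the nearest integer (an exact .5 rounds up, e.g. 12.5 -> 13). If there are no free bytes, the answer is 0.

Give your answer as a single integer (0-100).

Op 1: a = malloc(6) -> a = 0; heap: [0-5 ALLOC][6-39 FREE]
Op 2: free(a) -> (freed a); heap: [0-39 FREE]
Op 3: b = malloc(3) -> b = 0; heap: [0-2 ALLOC][3-39 FREE]
Op 4: c = malloc(2) -> c = 3; heap: [0-2 ALLOC][3-4 ALLOC][5-39 FREE]
Op 5: b = realloc(b, 19) -> b = 5; heap: [0-2 FREE][3-4 ALLOC][5-23 ALLOC][24-39 FREE]
Op 6: d = malloc(12) -> d = 24; heap: [0-2 FREE][3-4 ALLOC][5-23 ALLOC][24-35 ALLOC][36-39 FREE]
Free blocks: [3 4] total_free=7 largest=4 -> 100*(7-4)/7 = 300/7 ≈ 42.857 -> rounds to 43

Answer: 43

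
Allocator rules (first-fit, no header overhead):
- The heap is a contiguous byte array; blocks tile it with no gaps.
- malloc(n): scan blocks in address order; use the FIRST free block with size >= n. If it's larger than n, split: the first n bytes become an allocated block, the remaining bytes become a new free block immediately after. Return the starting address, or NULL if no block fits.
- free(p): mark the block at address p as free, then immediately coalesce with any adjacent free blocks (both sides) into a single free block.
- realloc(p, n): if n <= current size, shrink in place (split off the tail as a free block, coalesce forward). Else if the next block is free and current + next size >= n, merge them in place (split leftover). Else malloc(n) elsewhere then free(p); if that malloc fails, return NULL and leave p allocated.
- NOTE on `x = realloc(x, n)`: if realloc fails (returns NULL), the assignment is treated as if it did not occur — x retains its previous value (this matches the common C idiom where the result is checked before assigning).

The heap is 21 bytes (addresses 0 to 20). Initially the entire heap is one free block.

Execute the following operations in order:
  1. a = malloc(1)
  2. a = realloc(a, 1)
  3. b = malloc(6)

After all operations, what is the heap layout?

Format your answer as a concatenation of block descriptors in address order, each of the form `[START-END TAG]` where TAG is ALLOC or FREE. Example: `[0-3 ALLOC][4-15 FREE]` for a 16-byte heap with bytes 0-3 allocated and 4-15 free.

Op 1: a = malloc(1) -> a = 0; heap: [0-0 ALLOC][1-20 FREE]
Op 2: a = realloc(a, 1) -> a = 0; heap: [0-0 ALLOC][1-20 FREE]
Op 3: b = malloc(6) -> b = 1; heap: [0-0 ALLOC][1-6 ALLOC][7-20 FREE]

Answer: [0-0 ALLOC][1-6 ALLOC][7-20 FREE]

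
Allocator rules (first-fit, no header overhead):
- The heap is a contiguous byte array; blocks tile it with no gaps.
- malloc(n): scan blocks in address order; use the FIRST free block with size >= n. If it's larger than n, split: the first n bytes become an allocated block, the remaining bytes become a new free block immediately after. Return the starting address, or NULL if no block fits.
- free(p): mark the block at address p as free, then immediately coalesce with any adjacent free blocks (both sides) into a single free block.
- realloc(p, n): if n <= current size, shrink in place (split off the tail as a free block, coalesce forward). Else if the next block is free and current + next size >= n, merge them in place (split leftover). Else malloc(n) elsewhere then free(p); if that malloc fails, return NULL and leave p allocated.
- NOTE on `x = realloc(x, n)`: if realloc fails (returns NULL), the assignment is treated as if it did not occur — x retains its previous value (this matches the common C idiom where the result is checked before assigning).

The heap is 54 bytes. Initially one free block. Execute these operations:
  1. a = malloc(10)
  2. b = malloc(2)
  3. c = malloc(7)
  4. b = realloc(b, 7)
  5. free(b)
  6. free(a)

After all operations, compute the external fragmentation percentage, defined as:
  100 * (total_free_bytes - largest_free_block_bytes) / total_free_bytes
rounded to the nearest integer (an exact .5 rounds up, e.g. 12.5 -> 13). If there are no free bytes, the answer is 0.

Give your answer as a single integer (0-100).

Op 1: a = malloc(10) -> a = 0; heap: [0-9 ALLOC][10-53 FREE]
Op 2: b = malloc(2) -> b = 10; heap: [0-9 ALLOC][10-11 ALLOC][12-53 FREE]
Op 3: c = malloc(7) -> c = 12; heap: [0-9 ALLOC][10-11 ALLOC][12-18 ALLOC][19-53 FREE]
Op 4: b = realloc(b, 7) -> b = 19; heap: [0-9 ALLOC][10-11 FREE][12-18 ALLOC][19-25 ALLOC][26-53 FREE]
Op 5: free(b) -> (freed b); heap: [0-9 ALLOC][10-11 FREE][12-18 ALLOC][19-53 FREE]
Op 6: free(a) -> (freed a); heap: [0-11 FREE][12-18 ALLOC][19-53 FREE]
Free blocks: [12 35] total_free=47 largest=35 -> 100*(47-35)/47 = 1200/47 ≈ 25.532 -> rounds to 26

Answer: 26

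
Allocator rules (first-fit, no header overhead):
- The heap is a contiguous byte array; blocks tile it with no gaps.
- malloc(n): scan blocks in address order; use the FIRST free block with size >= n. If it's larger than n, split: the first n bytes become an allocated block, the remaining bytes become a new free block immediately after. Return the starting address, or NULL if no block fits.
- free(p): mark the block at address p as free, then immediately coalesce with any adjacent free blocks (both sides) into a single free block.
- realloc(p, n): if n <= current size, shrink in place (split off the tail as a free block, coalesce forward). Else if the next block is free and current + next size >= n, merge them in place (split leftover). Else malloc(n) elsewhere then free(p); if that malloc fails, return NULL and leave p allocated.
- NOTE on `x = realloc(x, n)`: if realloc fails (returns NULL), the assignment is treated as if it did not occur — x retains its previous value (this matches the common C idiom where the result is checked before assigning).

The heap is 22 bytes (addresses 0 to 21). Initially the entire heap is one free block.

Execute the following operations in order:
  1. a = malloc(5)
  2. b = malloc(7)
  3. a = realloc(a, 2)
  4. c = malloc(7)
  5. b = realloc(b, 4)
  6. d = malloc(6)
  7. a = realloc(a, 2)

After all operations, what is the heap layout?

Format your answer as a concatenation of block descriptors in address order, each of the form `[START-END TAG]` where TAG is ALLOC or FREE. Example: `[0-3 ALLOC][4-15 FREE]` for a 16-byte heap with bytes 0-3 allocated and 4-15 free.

Answer: [0-1 ALLOC][2-4 FREE][5-8 ALLOC][9-11 FREE][12-18 ALLOC][19-21 FREE]

Derivation:
Op 1: a = malloc(5) -> a = 0; heap: [0-4 ALLOC][5-21 FREE]
Op 2: b = malloc(7) -> b = 5; heap: [0-4 ALLOC][5-11 ALLOC][12-21 FREE]
Op 3: a = realloc(a, 2) -> a = 0; heap: [0-1 ALLOC][2-4 FREE][5-11 ALLOC][12-21 FREE]
Op 4: c = malloc(7) -> c = 12; heap: [0-1 ALLOC][2-4 FREE][5-11 ALLOC][12-18 ALLOC][19-21 FREE]
Op 5: b = realloc(b, 4) -> b = 5; heap: [0-1 ALLOC][2-4 FREE][5-8 ALLOC][9-11 FREE][12-18 ALLOC][19-21 FREE]
Op 6: d = malloc(6) -> d = NULL; heap: [0-1 ALLOC][2-4 FREE][5-8 ALLOC][9-11 FREE][12-18 ALLOC][19-21 FREE]
Op 7: a = realloc(a, 2) -> a = 0; heap: [0-1 ALLOC][2-4 FREE][5-8 ALLOC][9-11 FREE][12-18 ALLOC][19-21 FREE]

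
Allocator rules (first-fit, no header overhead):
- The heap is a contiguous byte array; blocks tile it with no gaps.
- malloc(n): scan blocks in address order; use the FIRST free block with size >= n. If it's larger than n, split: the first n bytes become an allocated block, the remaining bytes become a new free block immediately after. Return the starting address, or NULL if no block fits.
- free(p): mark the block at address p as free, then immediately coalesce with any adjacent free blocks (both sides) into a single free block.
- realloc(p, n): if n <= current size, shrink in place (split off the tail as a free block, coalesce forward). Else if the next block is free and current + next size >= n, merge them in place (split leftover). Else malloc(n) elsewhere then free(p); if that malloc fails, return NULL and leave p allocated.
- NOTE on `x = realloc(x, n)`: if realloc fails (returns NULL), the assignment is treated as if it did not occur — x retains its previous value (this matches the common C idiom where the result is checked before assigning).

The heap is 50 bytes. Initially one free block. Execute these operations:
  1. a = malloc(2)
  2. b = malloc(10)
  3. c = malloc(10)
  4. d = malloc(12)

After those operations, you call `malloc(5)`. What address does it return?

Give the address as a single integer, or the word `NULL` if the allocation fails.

Answer: 34

Derivation:
Op 1: a = malloc(2) -> a = 0; heap: [0-1 ALLOC][2-49 FREE]
Op 2: b = malloc(10) -> b = 2; heap: [0-1 ALLOC][2-11 ALLOC][12-49 FREE]
Op 3: c = malloc(10) -> c = 12; heap: [0-1 ALLOC][2-11 ALLOC][12-21 ALLOC][22-49 FREE]
Op 4: d = malloc(12) -> d = 22; heap: [0-1 ALLOC][2-11 ALLOC][12-21 ALLOC][22-33 ALLOC][34-49 FREE]
malloc(5): first-fit scan over [0-1 ALLOC][2-11 ALLOC][12-21 ALLOC][22-33 ALLOC][34-49 FREE] -> 34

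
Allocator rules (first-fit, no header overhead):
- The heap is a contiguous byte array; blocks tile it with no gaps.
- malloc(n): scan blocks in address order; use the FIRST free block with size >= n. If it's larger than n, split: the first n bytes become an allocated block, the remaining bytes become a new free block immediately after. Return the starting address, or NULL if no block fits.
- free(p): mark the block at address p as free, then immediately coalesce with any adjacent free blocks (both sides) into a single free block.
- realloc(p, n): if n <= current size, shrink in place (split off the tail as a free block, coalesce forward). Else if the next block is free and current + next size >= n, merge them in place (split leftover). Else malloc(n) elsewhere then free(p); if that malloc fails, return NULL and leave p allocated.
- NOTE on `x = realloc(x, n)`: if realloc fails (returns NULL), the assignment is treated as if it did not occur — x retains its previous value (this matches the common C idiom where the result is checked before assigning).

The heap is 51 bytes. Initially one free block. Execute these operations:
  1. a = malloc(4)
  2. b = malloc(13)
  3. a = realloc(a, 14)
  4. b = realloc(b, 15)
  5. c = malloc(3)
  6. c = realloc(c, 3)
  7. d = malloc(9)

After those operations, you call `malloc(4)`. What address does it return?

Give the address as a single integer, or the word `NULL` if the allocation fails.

Answer: 12

Derivation:
Op 1: a = malloc(4) -> a = 0; heap: [0-3 ALLOC][4-50 FREE]
Op 2: b = malloc(13) -> b = 4; heap: [0-3 ALLOC][4-16 ALLOC][17-50 FREE]
Op 3: a = realloc(a, 14) -> a = 17; heap: [0-3 FREE][4-16 ALLOC][17-30 ALLOC][31-50 FREE]
Op 4: b = realloc(b, 15) -> b = 31; heap: [0-16 FREE][17-30 ALLOC][31-45 ALLOC][46-50 FREE]
Op 5: c = malloc(3) -> c = 0; heap: [0-2 ALLOC][3-16 FREE][17-30 ALLOC][31-45 ALLOC][46-50 FREE]
Op 6: c = realloc(c, 3) -> c = 0; heap: [0-2 ALLOC][3-16 FREE][17-30 ALLOC][31-45 ALLOC][46-50 FREE]
Op 7: d = malloc(9) -> d = 3; heap: [0-2 ALLOC][3-11 ALLOC][12-16 FREE][17-30 ALLOC][31-45 ALLOC][46-50 FREE]
malloc(4): first-fit scan over [0-2 ALLOC][3-11 ALLOC][12-16 FREE][17-30 ALLOC][31-45 ALLOC][46-50 FREE] -> 12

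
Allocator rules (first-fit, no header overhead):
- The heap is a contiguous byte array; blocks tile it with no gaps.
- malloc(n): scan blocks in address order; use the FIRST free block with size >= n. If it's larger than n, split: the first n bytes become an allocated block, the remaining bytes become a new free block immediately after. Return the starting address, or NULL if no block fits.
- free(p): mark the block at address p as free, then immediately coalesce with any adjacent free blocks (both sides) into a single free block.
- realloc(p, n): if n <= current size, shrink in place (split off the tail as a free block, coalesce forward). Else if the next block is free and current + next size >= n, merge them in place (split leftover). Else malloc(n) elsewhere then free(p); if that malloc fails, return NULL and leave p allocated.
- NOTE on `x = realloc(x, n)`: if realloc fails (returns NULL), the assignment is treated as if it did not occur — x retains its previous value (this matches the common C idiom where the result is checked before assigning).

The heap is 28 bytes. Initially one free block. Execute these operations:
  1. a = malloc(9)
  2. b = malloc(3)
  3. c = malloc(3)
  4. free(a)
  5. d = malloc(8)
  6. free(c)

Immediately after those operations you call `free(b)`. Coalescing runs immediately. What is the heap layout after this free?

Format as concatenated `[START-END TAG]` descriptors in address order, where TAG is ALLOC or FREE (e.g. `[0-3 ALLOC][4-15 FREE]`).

Op 1: a = malloc(9) -> a = 0; heap: [0-8 ALLOC][9-27 FREE]
Op 2: b = malloc(3) -> b = 9; heap: [0-8 ALLOC][9-11 ALLOC][12-27 FREE]
Op 3: c = malloc(3) -> c = 12; heap: [0-8 ALLOC][9-11 ALLOC][12-14 ALLOC][15-27 FREE]
Op 4: free(a) -> (freed a); heap: [0-8 FREE][9-11 ALLOC][12-14 ALLOC][15-27 FREE]
Op 5: d = malloc(8) -> d = 0; heap: [0-7 ALLOC][8-8 FREE][9-11 ALLOC][12-14 ALLOC][15-27 FREE]
Op 6: free(c) -> (freed c); heap: [0-7 ALLOC][8-8 FREE][9-11 ALLOC][12-27 FREE]
free(b): b = 9 -> block [9-11 ALLOC]; mark free, coalesce with adjacent free neighbors -> [0-7 ALLOC][8-27 FREE]

Answer: [0-7 ALLOC][8-27 FREE]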